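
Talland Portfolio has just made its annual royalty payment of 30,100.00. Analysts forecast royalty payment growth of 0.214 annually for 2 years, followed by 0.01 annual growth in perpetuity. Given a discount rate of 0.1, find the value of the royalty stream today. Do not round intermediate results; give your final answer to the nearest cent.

481312.99

D_1 = 36541.40000
D_2 = 44361.25960
Terminal value at year 2: TV = D_2×(1+g_2)/(r−g_2) = 44804.87220/0.09 = 497831.91329
P_0 = D_1/(1+r)^1 + D_2/(1+r)^2 + TV/(1+r)^2
    = 33219.45455 + 36662.19802 + 411431.33330 = 481312.98586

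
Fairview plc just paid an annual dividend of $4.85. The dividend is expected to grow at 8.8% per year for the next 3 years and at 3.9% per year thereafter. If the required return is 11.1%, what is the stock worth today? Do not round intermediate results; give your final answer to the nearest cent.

$79.69

D_1 = 5.27680
D_2 = 5.74116
D_3 = 6.24638
Terminal value at year 3: TV = D_3×(1+g_2)/(r−g_2) = 6.48999/0.072 = 90.13874
P_0 = D_1/(1+r)^1 + D_2/(1+r)^2 + D_3/(1+r)^3 + TV/(1+r)^3
    = 4.74959 + 4.65127 + 4.55498 + 65.73086 = 79.68670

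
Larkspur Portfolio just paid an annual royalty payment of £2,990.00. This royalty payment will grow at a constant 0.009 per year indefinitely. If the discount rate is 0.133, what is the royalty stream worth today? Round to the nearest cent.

£24329.92

D₁ = D₀ × (1 + g) = £2,990.00 × 1.009 = £3,016.9100
Growing perpetuity: P = D₁ / (r − g) = £3,016.9100 / (0.133 − 0.009) = £24,329.92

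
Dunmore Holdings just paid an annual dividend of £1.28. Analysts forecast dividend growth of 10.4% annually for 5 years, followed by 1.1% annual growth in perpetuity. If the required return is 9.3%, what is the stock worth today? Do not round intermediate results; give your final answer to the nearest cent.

D_1 = 1.41312
D_2 = 1.56008
D_3 = 1.72233
D_4 = 1.90146
D_5 = 2.09921
Terminal value at year 5: TV = D_5×(1+g_2)/(r−g_2) = 2.12230/0.082 = 25.88169
P_0 = D_1/(1+r)^1 + D_2/(1+r)^2 + D_3/(1+r)^3 + D_4/(1+r)^4 + D_5/(1+r)^5 + TV/(1+r)^5
    = 1.29288 + 1.30589 + 1.31904 + 1.33231 + 1.34572 + 16.59174 = 23.18758

£23.19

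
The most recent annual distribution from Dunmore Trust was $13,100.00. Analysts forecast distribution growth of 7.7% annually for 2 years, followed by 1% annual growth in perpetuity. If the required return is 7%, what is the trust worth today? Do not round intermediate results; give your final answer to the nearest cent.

$249869.03

D_1 = 14108.70000
D_2 = 15195.06990
Terminal value at year 2: TV = D_2×(1+g_2)/(r−g_2) = 15347.02060/0.06 = 255783.67665
P_0 = D_1/(1+r)^1 + D_2/(1+r)^2 + TV/(1+r)^2
    = 13185.70093 + 13271.96253 + 223411.36925 = 249869.03271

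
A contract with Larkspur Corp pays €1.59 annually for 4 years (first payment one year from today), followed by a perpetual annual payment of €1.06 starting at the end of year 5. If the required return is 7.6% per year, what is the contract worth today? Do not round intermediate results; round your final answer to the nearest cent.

€15.72

PV of 4-year annuity: €1.59 × [1 − (1+0.076)^−4] / 0.076 = 5.31351
Perpetuity value at year 4: €1.06 / 0.076 = 13.94737
PV of perpetuity: 13.94737 / (1+0.076)^4 = 10.40503
Total PV = 5.31351 + 10.40503 = 15.71854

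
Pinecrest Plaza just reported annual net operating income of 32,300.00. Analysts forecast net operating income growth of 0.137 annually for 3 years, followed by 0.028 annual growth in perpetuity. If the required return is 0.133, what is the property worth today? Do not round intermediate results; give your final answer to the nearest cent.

417179.36

D_1 = 36725.10000
D_2 = 41756.43870
D_3 = 47477.07080
Terminal value at year 3: TV = D_3×(1+g_2)/(r−g_2) = 48806.42878/0.105 = 464823.13128
P_0 = D_1/(1+r)^1 + D_2/(1+r)^2 + D_3/(1+r)^3 + TV/(1+r)^3
    = 32414.03354 + 32528.46967 + 32643.30981 + 319593.54746 = 417179.36047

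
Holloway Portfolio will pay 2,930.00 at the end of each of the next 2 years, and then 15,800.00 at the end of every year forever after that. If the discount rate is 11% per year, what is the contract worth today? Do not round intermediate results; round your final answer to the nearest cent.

PV of 2-year annuity: 2,930.00 × [1 − (1+0.11)^−2] / 0.11 = 5017.69337
Perpetuity value at year 2: 15,800.00 / 0.11 = 143636.36364
PV of perpetuity: 143636.36364 / (1+0.11)^2 = 116578.49496
Total PV = 5017.69337 + 116578.49496 = 121596.18833

121596.19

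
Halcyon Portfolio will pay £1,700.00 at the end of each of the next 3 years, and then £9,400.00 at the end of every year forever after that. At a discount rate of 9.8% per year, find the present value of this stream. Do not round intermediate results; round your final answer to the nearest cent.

£76701.98

PV of 3-year annuity: £1,700.00 × [1 − (1+0.098)^−3] / 0.098 = 4242.57848
Perpetuity value at year 3: £9,400.00 / 0.098 = 95918.36735
PV of perpetuity: 95918.36735 / (1+0.098)^3 = 72459.40401
Total PV = 4242.57848 + 72459.40401 = 76701.98248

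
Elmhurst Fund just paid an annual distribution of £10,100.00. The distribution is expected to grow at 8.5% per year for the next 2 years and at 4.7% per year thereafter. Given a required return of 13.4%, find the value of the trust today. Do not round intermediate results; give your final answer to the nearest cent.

£130180.64

D_1 = 10958.50000
D_2 = 11889.97250
Terminal value at year 2: TV = D_2×(1+g_2)/(r−g_2) = 12448.80121/0.087 = 143089.66905
P_0 = D_1/(1+r)^1 + D_2/(1+r)^2 + TV/(1+r)^2
    = 9663.58025 + 9246.01814 + 111271.04586 = 130180.64425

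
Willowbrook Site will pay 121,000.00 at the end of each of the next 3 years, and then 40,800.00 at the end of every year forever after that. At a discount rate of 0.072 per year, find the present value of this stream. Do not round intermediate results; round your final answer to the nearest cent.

PV of 3-year annuity: 121,000.00 × [1 − (1+0.072)^−3] / 0.072 = 316385.48251
Perpetuity value at year 3: 40,800.00 / 0.072 = 566666.66667
PV of perpetuity: 566666.66667 / (1+0.072)^3 = 459984.61967
Total PV = 316385.48251 + 459984.61967 = 776370.10218

776370.10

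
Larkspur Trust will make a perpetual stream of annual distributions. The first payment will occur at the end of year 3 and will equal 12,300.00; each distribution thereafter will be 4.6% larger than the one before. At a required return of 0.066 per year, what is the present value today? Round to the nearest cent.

541203.64

Value at end of year 2: C₁ / (r − g) = 12,300.00 / (0.066 − 0.046) = 615,000.0000
Discount to today: PV = 615,000.0000 / (1 + 0.066)^2 = 615,000.0000 / 1.136356 = 541,203.64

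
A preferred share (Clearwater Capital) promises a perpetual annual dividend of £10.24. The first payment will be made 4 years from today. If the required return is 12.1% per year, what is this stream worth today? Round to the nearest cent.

Value at end of year 3: C / r = £10.24 / 0.121 = £84.6281
Discount to today: PV = £84.6281 / (1 + 0.121)^3 = £84.6281 / 1.408695 = £60.08

£60.08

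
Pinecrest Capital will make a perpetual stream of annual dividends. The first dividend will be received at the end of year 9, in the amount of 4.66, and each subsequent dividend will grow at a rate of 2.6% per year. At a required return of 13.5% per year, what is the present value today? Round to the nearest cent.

15.52

Value at end of year 8: C₁ / (r − g) = 4.66 / (0.135 − 0.026) = 42.7523
Discount to today: PV = 42.7523 / (1 + 0.135)^8 = 42.7523 / 2.754019 = 15.52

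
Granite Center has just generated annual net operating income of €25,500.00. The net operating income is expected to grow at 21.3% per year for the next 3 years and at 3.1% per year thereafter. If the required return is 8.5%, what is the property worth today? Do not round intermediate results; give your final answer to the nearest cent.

€776307.78

D_1 = 30931.50000
D_2 = 37519.90950
D_3 = 45511.65022
Terminal value at year 3: TV = D_3×(1+g_2)/(r−g_2) = 46922.51138/0.054 = 868935.39593
P_0 = D_1/(1+r)^1 + D_2/(1+r)^2 + D_3/(1+r)^3 + TV/(1+r)^3
    = 28508.29493 + 31871.48548 + 35631.43953 + 680296.55849 = 776307.77844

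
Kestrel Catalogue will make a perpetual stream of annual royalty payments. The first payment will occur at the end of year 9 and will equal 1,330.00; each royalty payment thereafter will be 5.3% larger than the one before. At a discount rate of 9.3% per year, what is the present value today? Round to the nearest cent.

16324.14

Value at end of year 8: C₁ / (r − g) = 1,330.00 / (0.093 − 0.053) = 33,250.0000
Discount to today: PV = 33,250.0000 / (1 + 0.093)^8 = 33,250.0000 / 2.036861 = 16,324.14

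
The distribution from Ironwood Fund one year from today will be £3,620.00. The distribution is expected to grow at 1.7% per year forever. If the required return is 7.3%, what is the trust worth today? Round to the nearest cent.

£64642.86

Growing perpetuity: P = D₁ / (r − g) = £3,620.0000 / (0.073 − 0.017) = £64,642.86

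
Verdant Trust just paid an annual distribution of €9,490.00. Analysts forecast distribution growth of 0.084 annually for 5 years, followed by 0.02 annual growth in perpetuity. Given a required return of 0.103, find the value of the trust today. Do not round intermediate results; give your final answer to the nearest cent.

D_1 = 10287.16000
D_2 = 11151.28144
D_3 = 12087.98908
D_4 = 13103.38016
D_5 = 14204.06410
Terminal value at year 5: TV = D_5×(1+g_2)/(r−g_2) = 14488.14538/0.083 = 174555.96843
P_0 = D_1/(1+r)^1 + D_2/(1+r)^2 + D_3/(1+r)^3 + D_4/(1+r)^4 + D_5/(1+r)^5 + TV/(1+r)^5
    = 9326.52765 + 9165.87124 + 9007.98225 + 8852.81302 + 8700.31669 + 106919.55453 = 151973.06537

€151973.07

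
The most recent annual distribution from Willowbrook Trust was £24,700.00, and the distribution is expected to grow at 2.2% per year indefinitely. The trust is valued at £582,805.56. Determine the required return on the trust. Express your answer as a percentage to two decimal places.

D₁ = £24,700.00 × 1.022 = £25,243.4000
P = D₁/(r − g) ⇒ r = D₁/P + g = £25,243.4000/£582,805.56 + 0.022 = 0.043314 + 0.022 = 0.065314

6.53%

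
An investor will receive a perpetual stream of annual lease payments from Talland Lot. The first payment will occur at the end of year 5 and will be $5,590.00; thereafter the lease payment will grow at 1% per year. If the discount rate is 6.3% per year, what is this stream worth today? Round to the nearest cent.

Value at end of year 4: C₁ / (r − g) = $5,590.00 / (0.063 − 0.01) = $105,471.6981
Discount to today: PV = $105,471.6981 / (1 + 0.063)^4 = $105,471.6981 / 1.276830 = $82,604.34

$82604.34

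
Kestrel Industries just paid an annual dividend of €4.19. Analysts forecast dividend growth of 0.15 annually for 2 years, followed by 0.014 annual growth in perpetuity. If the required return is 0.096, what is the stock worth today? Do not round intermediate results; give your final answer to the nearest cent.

D_1 = 4.81850
D_2 = 5.54127
Terminal value at year 2: TV = D_2×(1+g_2)/(r−g_2) = 5.61885/0.082 = 68.52260
P_0 = D_1/(1+r)^1 + D_2/(1+r)^2 + TV/(1+r)^2
    = 4.39644 + 4.61305 + 57.04436 = 66.05385

€66.05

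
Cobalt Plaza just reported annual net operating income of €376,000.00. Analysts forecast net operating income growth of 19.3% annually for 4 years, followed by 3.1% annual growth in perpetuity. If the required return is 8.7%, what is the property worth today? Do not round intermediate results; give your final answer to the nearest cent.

D_1 = 448568.00000
D_2 = 535141.62400
D_3 = 638423.95743
D_4 = 761639.78122
Terminal value at year 4: TV = D_4×(1+g_2)/(r−g_2) = 785250.61443/0.056 = 14022332.40061
P_0 = D_1/(1+r)^1 + D_2/(1+r)^2 + D_3/(1+r)^3 + D_4/(1+r)^4 + TV/(1+r)^4
    = 412666.05336 + 452907.63722 + 497073.42337 + 545546.08471 + 10043893.09526 = 11952086.29391

€11952086.29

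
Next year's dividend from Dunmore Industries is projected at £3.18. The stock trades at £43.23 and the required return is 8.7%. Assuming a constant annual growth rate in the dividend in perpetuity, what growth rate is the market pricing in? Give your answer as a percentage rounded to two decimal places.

1.34%

P = D₁/(r−g) ⇒ g = r − D₁/P = 0.087 − £3.18/£43.23 = 0.013440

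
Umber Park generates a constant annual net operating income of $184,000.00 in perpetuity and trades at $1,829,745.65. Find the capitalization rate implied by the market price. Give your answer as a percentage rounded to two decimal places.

P = C/r ⇒ r = C/P = $184,000.00/$1,829,745.65 = 0.100560

10.06%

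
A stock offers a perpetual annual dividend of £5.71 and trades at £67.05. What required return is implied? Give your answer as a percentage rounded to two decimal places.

P = C/r ⇒ r = C/P = £5.71/£67.05 = 0.085160

8.52%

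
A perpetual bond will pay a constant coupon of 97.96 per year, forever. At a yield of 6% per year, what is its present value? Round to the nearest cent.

1632.67

Level perpetuity: PV = C / r = 97.96 / 0.06 = 1,632.67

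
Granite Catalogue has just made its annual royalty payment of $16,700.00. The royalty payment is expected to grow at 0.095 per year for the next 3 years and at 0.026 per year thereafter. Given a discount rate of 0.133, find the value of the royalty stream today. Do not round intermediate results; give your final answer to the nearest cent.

$191368.73

D_1 = 18286.50000
D_2 = 20023.71750
D_3 = 21925.97066
Terminal value at year 3: TV = D_3×(1+g_2)/(r−g_2) = 22496.04590/0.107 = 210243.41962
P_0 = D_1/(1+r)^1 + D_2/(1+r)^2 + D_3/(1+r)^3 + TV/(1+r)^3
    = 16139.89409 + 15598.57372 + 15075.40885 + 144554.85492 = 191368.73158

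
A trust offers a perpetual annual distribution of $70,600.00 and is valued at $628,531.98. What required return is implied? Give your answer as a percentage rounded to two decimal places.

11.23%

P = C/r ⇒ r = C/P = $70,600.00/$628,531.98 = 0.112325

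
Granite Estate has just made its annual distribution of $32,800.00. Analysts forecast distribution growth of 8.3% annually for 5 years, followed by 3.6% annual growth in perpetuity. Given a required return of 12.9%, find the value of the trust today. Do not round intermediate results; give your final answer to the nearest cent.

D_1 = 35522.40000
D_2 = 38470.75920
D_3 = 41663.83221
D_4 = 45121.93029
D_5 = 48867.05050
Terminal value at year 5: TV = D_5×(1+g_2)/(r−g_2) = 50626.26432/0.093 = 544368.43354
P_0 = D_1/(1+r)^1 + D_2/(1+r)^2 + D_3/(1+r)^3 + D_4/(1+r)^4 + D_5/(1+r)^5 + TV/(1+r)^5
    = 31463.59610 + 30181.64267 + 28951.92118 + 27772.30349 + 26640.74817 + 296772.20539 = 441782.41701

$441782.42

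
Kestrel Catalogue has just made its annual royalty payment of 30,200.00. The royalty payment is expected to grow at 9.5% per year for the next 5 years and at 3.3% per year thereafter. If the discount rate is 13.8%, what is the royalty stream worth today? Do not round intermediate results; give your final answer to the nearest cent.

379784.14

D_1 = 33069.00000
D_2 = 36210.55500
D_3 = 39650.55772
D_4 = 43417.36071
D_5 = 47542.00998
Terminal value at year 5: TV = D_5×(1+g_2)/(r−g_2) = 49110.89631/0.105 = 467722.82196
P_0 = D_1/(1+r)^1 + D_2/(1+r)^2 + D_3/(1+r)^3 + D_4/(1+r)^4 + D_5/(1+r)^5 + TV/(1+r)^5
    = 29058.87522 + 27960.86851 + 26904.35063 + 25887.75390 + 24909.56988 + 245062.72083 = 379784.13898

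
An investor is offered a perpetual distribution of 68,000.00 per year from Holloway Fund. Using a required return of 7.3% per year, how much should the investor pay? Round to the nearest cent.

Level perpetuity: PV = C / r = 68,000.00 / 0.073 = 931,506.85

931506.85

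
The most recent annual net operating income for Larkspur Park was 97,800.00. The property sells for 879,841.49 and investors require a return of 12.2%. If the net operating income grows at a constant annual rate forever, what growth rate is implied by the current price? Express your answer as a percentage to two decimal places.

0.98%

P = D₀(1+g)/(r−g) ⇒ P(r−g) = D₀(1+g) ⇒ g(P+D₀) = P·r − D₀
g = (P·r − D₀)/(P + D₀) = (879,841.49×0.122 − 97,800.00) / (879,841.49 + 97,800.00) = 0.009759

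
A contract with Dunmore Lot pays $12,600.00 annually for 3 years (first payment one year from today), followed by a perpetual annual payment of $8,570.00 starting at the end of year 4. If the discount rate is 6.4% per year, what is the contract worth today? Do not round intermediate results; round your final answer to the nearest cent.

PV of 3-year annuity: $12,600.00 × [1 − (1+0.064)^−3] / 0.064 = 33432.24008
Perpetuity value at year 3: $8,570.00 / 0.064 = 133906.25000
PV of perpetuity: 133906.25000 / (1+0.064)^3 = 111167.02004
Total PV = 33432.24008 + 111167.02004 = 144599.26012

$144599.26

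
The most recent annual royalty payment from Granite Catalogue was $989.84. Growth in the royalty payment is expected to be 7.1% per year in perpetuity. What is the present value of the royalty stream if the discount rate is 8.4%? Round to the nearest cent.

$81547.59

D₁ = D₀ × (1 + g) = $989.84 × 1.071 = $1,060.1186
Growing perpetuity: P = D₁ / (r − g) = $1,060.1186 / (0.084 − 0.071) = $81,547.59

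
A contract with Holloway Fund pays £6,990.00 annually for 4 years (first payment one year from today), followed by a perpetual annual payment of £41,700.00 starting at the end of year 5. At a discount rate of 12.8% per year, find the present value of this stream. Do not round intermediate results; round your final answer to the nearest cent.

£222106.84

PV of 4-year annuity: £6,990.00 × [1 − (1+0.128)^−4] / 0.128 = 20878.25144
Perpetuity value at year 4: £41,700.00 / 0.128 = 325781.25000
PV of perpetuity: 325781.25000 / (1+0.128)^4 = 201228.59121
Total PV = 20878.25144 + 201228.59121 = 222106.84265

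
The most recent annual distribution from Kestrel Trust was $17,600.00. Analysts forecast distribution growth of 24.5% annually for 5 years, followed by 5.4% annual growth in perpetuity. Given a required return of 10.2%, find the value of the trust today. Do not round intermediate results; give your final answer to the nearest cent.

D_1 = 21912.00000
D_2 = 27280.44000
D_3 = 33964.14780
D_4 = 42285.36401
D_5 = 52645.27819
Terminal value at year 5: TV = D_5×(1+g_2)/(r−g_2) = 55488.12322/0.048 = 1156002.56700
P_0 = D_1/(1+r)^1 + D_2/(1+r)^2 + D_3/(1+r)^3 + D_4/(1+r)^4 + D_5/(1+r)^5 + TV/(1+r)^5
    = 19883.84755 + 22464.05644 + 25379.08373 + 28672.37681 + 32393.02099 + 711296.75252 = 840089.13804

$840089.14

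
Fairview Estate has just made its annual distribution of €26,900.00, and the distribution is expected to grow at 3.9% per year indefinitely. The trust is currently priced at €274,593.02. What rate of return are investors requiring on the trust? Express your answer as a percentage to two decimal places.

14.08%

D₁ = €26,900.00 × 1.039 = €27,949.1000
P = D₁/(r − g) ⇒ r = D₁/P + g = €27,949.1000/€274,593.02 + 0.039 = 0.101784 + 0.039 = 0.140784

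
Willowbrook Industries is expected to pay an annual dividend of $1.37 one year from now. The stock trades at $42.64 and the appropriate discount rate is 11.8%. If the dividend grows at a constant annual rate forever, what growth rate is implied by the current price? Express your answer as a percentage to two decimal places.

8.59%

P = D₁/(r−g) ⇒ g = r − D₁/P = 0.118 − $1.37/$42.64 = 0.085871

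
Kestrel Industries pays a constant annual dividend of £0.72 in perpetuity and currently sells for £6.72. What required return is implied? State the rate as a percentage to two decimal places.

P = C/r ⇒ r = C/P = £0.72/£6.72 = 0.107143

10.71%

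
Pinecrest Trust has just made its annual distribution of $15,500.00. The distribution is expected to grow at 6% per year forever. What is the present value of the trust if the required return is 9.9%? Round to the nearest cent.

$421282.05

D₁ = D₀ × (1 + g) = $15,500.00 × 1.06 = $16,430.0000
Growing perpetuity: P = D₁ / (r − g) = $16,430.0000 / (0.099 − 0.06) = $421,282.05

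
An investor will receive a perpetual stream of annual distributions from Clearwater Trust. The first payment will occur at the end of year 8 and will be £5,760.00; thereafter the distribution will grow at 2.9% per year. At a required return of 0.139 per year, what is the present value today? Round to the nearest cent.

Value at end of year 7: C₁ / (r − g) = £5,760.00 / (0.139 − 0.029) = £52,363.6364
Discount to today: PV = £52,363.6364 / (1 + 0.139)^7 = £52,363.6364 / 2.486944 = £21,055.41

£21055.41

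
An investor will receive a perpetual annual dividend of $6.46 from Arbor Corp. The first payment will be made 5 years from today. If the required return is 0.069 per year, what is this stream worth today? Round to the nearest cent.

$71.69

Value at end of year 4: C / r = $6.46 / 0.069 = $93.6232
Discount to today: PV = $93.6232 / (1 + 0.069)^4 = $93.6232 / 1.305903 = $71.69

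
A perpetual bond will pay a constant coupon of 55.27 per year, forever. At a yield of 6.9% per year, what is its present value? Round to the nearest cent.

801.01

Level perpetuity: PV = C / r = 55.27 / 0.069 = 801.01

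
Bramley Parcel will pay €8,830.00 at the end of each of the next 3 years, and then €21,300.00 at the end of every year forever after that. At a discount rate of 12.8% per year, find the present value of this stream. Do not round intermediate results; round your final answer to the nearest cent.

€136862.40

PV of 3-year annuity: €8,830.00 × [1 − (1+0.128)^−3] / 0.128 = 20919.98499
Perpetuity value at year 3: €21,300.00 / 0.128 = 166406.25000
PV of perpetuity: 166406.25000 / (1+0.128)^3 = 115942.41304
Total PV = 20919.98499 + 115942.41304 = 136862.39803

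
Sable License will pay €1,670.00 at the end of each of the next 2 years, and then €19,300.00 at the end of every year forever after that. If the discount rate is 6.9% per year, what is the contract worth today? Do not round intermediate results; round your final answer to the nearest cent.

€247790.55

PV of 2-year annuity: €1,670.00 × [1 − (1+0.069)^−2] / 0.069 = 3023.58061
Perpetuity value at year 2: €19,300.00 / 0.069 = 279710.14493
PV of perpetuity: 279710.14493 / (1+0.069)^2 = 244766.96783
Total PV = 3023.58061 + 244766.96783 = 247790.54844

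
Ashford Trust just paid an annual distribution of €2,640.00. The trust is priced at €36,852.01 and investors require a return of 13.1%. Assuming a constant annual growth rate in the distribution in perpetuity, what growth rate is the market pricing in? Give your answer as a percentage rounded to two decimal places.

P = D₀(1+g)/(r−g) ⇒ P(r−g) = D₀(1+g) ⇒ g(P+D₀) = P·r − D₀
g = (P·r − D₀)/(P + D₀) = (€36,852.01×0.131 − €2,640.00) / (€36,852.01 + €2,640.00) = 0.055394

5.54%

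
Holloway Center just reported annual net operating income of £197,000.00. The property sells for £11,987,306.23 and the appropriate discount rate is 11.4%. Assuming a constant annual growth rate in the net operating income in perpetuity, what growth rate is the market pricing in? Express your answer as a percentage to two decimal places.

9.60%

P = D₀(1+g)/(r−g) ⇒ P(r−g) = D₀(1+g) ⇒ g(P+D₀) = P·r − D₀
g = (P·r − D₀)/(P + D₀) = (£11,987,306.23×0.114 − £197,000.00) / (£11,987,306.23 + £197,000.00) = 0.095988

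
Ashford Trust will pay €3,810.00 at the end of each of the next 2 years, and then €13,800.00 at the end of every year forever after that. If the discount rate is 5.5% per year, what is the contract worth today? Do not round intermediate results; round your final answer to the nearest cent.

PV of 2-year annuity: €3,810.00 × [1 − (1+0.055)^−2] / 0.055 = 7034.47811
Perpetuity value at year 2: €13,800.00 / 0.055 = 250909.09091
PV of perpetuity: 250909.09091 / (1+0.055)^2 = 225429.87885
Total PV = 7034.47811 + 225429.87885 = 232464.35696

€232464.36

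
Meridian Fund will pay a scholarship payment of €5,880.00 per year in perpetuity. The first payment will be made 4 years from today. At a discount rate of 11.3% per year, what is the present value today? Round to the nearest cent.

€37741.00

Value at end of year 3: C / r = €5,880.00 / 0.113 = €52,035.3982
Discount to today: PV = €52,035.3982 / (1 + 0.113)^3 = €52,035.3982 / 1.378750 = €37,741.00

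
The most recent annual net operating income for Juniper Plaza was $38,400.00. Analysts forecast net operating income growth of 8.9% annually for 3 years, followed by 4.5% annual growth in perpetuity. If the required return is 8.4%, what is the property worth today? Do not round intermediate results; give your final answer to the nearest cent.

$1159492.72

D_1 = 41817.60000
D_2 = 45539.36640
D_3 = 49592.37001
Terminal value at year 3: TV = D_3×(1+g_2)/(r−g_2) = 51824.02666/0.039 = 1328821.19641
P_0 = D_1/(1+r)^1 + D_2/(1+r)^2 + D_3/(1+r)^3 + TV/(1+r)^3
    = 38577.12177 + 38755.06052 + 38933.82003 + 1043226.71616 = 1159492.71849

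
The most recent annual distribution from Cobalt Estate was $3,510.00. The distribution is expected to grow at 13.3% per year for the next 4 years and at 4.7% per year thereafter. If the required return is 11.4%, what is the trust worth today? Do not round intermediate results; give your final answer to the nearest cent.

$73338.11

D_1 = 3976.83000
D_2 = 4505.74839
D_3 = 5105.01293
D_4 = 5783.97965
Terminal value at year 4: TV = D_4×(1+g_2)/(r−g_2) = 6055.82669/0.067 = 90385.47296
P_0 = D_1/(1+r)^1 + D_2/(1+r)^2 + D_3/(1+r)^3 + D_4/(1+r)^4 + TV/(1+r)^4
    = 3569.86535 + 3630.75174 + 3692.67659 + 3755.65761 + 58689.15702 = 73338.10831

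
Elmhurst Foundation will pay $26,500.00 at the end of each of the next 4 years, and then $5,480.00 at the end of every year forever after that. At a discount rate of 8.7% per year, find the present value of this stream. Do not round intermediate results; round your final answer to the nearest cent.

PV of 4-year annuity: $26,500.00 × [1 − (1+0.087)^−4] / 0.087 = 86420.96279
Perpetuity value at year 4: $5,480.00 / 0.087 = 62988.50575
PV of perpetuity: 62988.50575 / (1+0.087)^4 = 45117.30288
Total PV = 86420.96279 + 45117.30288 = 131538.26566

$131538.27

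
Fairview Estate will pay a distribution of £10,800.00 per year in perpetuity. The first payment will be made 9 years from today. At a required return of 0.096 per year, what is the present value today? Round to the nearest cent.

Value at end of year 8: C / r = £10,800.00 / 0.096 = £112,500.0000
Discount to today: PV = £112,500.0000 / (1 + 0.096)^8 = £112,500.0000 / 2.082018 = £54,034.12

£54034.12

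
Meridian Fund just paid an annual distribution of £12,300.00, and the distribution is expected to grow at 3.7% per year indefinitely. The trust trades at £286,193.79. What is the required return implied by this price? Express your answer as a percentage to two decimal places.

8.16%

D₁ = £12,300.00 × 1.037 = £12,755.1000
P = D₁/(r − g) ⇒ r = D₁/P + g = £12,755.1000/£286,193.79 + 0.037 = 0.044568 + 0.037 = 0.081568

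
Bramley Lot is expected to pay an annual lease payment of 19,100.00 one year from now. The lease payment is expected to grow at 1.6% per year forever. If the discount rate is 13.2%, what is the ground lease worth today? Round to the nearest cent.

Growing perpetuity: P = D₁ / (r − g) = 19,100.0000 / (0.132 − 0.016) = 164,655.17

164655.17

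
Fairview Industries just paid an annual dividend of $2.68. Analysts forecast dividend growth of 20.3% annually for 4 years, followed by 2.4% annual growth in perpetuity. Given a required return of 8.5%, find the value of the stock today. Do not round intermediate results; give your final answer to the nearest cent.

D_1 = 3.22404
D_2 = 3.87852
D_3 = 4.66586
D_4 = 5.61303
Terminal value at year 4: TV = D_4×(1+g_2)/(r−g_2) = 5.74774/0.061 = 94.22528
P_0 = D_1/(1+r)^1 + D_2/(1+r)^2 + D_3/(1+r)^3 + D_4/(1+r)^4 + TV/(1+r)^4
    = 2.97147 + 3.29463 + 3.65294 + 4.05022 + 67.99054 = 81.95979

$81.96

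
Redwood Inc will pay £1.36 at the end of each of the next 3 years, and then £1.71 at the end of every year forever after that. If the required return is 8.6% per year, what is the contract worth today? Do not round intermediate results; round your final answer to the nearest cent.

PV of 3-year annuity: £1.36 × [1 − (1+0.086)^−3] / 0.086 = 3.46725
Perpetuity value at year 3: £1.71 / 0.086 = 19.88372
PV of perpetuity: 19.88372 / (1+0.086)^3 = 15.52416
Total PV = 3.46725 + 15.52416 = 18.99141

£18.99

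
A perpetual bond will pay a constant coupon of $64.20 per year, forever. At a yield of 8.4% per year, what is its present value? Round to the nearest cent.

Level perpetuity: PV = C / r = $64.20 / 0.084 = $764.29

$764.29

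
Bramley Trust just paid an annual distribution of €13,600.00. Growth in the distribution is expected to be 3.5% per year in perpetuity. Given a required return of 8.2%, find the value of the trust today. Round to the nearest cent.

€299489.36

D₁ = D₀ × (1 + g) = €13,600.00 × 1.035 = €14,076.0000
Growing perpetuity: P = D₁ / (r − g) = €14,076.0000 / (0.082 − 0.035) = €299,489.36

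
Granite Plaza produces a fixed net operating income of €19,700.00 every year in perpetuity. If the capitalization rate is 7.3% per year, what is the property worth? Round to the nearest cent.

€269863.01

Level perpetuity: PV = C / r = €19,700.00 / 0.073 = €269,863.01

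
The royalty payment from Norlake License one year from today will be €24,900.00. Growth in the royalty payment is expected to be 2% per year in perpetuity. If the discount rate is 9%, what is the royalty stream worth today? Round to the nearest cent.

€355714.29

Growing perpetuity: P = D₁ / (r − g) = €24,900.0000 / (0.09 − 0.02) = €355,714.29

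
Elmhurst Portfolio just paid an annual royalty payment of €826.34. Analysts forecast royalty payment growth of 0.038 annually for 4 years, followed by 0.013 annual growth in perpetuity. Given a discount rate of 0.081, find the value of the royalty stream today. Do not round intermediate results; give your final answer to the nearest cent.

€13454.64

D_1 = 857.74092
D_2 = 890.33507
D_3 = 924.16781
D_4 = 959.28618
Terminal value at year 4: TV = D_4×(1+g_2)/(r−g_2) = 971.75690/0.068 = 14290.54272
P_0 = D_1/(1+r)^1 + D_2/(1+r)^2 + D_3/(1+r)^3 + D_4/(1+r)^4 + TV/(1+r)^4
    = 793.46986 + 761.90723 + 731.60010 + 702.49852 + 10465.16179 = 13454.63750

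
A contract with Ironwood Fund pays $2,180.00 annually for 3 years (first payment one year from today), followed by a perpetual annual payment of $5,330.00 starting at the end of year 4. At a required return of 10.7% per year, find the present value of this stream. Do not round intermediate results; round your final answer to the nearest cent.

PV of 3-year annuity: $2,180.00 × [1 − (1+0.107)^−3] / 0.107 = 5355.21785
Perpetuity value at year 3: $5,330.00 / 0.107 = 49813.08411
PV of perpetuity: 49813.08411 / (1+0.107)^3 = 36719.82212
Total PV = 5355.21785 + 36719.82212 = 42075.03997

$42075.04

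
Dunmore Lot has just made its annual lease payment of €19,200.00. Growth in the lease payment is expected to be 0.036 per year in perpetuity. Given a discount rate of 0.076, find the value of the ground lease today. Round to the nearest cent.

€497280.00

D₁ = D₀ × (1 + g) = €19,200.00 × 1.036 = €19,891.2000
Growing perpetuity: P = D₁ / (r − g) = €19,891.2000 / (0.076 − 0.036) = €497,280.00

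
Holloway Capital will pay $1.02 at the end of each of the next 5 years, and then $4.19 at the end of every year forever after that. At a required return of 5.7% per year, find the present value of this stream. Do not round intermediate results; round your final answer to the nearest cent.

PV of 5-year annuity: $1.02 × [1 − (1+0.057)^−5] / 0.057 = 4.33190
Perpetuity value at year 5: $4.19 / 0.057 = 73.50877
PV of perpetuity: 73.50877 / (1+0.057)^5 = 55.71399
Total PV = 4.33190 + 55.71399 = 60.04589

$60.05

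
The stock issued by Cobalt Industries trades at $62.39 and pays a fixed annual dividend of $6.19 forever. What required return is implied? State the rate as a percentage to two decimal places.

P = C/r ⇒ r = C/P = $6.19/$62.39 = 0.099215

9.92%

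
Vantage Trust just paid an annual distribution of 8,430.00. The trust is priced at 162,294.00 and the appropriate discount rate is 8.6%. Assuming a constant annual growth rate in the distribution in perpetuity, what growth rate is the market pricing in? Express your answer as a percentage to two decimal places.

P = D₀(1+g)/(r−g) ⇒ P(r−g) = D₀(1+g) ⇒ g(P+D₀) = P·r − D₀
g = (P·r − D₀)/(P + D₀) = (162,294.00×0.086 − 8,430.00) / (162,294.00 + 8,430.00) = 0.032376

3.24%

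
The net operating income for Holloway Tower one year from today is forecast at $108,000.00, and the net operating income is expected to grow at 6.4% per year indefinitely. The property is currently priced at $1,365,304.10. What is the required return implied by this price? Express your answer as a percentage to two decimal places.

P = D₁/(r − g) ⇒ r = D₁/P + g = $108,000.0000/$1,365,304.10 + 0.064 = 0.079103 + 0.064 = 0.143103

14.31%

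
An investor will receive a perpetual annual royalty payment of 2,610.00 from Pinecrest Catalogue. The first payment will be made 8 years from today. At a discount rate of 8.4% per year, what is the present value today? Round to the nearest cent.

17666.73

Value at end of year 7: C / r = 2,610.00 / 0.084 = 31,071.4286
Discount to today: PV = 31,071.4286 / (1 + 0.084)^7 = 31,071.4286 / 1.758754 = 17,666.73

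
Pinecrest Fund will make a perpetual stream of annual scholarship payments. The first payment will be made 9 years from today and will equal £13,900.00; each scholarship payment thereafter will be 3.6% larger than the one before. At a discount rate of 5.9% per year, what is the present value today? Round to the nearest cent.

£382049.19

Value at end of year 8: C₁ / (r − g) = £13,900.00 / (0.059 − 0.036) = £604,347.8261
Discount to today: PV = £604,347.8261 / (1 + 0.059)^8 = £604,347.8261 / 1.581859 = £382,049.19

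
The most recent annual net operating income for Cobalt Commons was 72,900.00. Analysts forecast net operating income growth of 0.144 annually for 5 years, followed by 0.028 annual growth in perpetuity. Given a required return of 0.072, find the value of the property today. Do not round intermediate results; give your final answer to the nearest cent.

2802211.93

D_1 = 83397.60000
D_2 = 95406.85440
D_3 = 109145.44143
D_4 = 124862.38500
D_5 = 142842.56844
Terminal value at year 5: TV = D_5×(1+g_2)/(r−g_2) = 146842.16036/0.044 = 3337321.82628
P_0 = D_1/(1+r)^1 + D_2/(1+r)^2 + D_3/(1+r)^3 + D_4/(1+r)^4 + D_5/(1+r)^5 + TV/(1+r)^5
    = 77796.26866 + 83021.39118 + 88597.45477 + 94548.03009 + 100898.27091 + 2357350.51130 = 2802211.92690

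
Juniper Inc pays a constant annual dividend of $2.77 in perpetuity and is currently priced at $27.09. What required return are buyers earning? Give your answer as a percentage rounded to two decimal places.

10.23%

P = C/r ⇒ r = C/P = $2.77/$27.09 = 0.102252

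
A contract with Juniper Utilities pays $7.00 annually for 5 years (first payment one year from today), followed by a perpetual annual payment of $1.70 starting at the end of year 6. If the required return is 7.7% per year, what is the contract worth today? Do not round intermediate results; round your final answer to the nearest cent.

PV of 5-year annuity: $7.00 × [1 − (1+0.077)^−5] / 0.077 = 28.17136
Perpetuity value at year 5: $1.70 / 0.077 = 22.07792
PV of perpetuity: 22.07792 / (1+0.077)^5 = 15.23631
Total PV = 28.17136 + 15.23631 = 43.40767

$43.41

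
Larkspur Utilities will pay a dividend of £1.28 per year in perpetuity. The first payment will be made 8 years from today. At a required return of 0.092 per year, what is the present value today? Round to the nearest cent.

Value at end of year 7: C / r = £1.28 / 0.092 = £13.9130
Discount to today: PV = £13.9130 / (1 + 0.092)^7 = £13.9130 / 1.851648 = £7.51

£7.51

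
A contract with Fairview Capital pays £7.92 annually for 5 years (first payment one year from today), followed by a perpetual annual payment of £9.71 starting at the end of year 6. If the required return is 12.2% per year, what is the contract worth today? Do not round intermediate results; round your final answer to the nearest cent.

£73.17

PV of 5-year annuity: £7.92 × [1 − (1+0.122)^−5] / 0.122 = 28.40894
Perpetuity value at year 5: £9.71 / 0.122 = 79.59016
PV of perpetuity: 79.59016 / (1+0.122)^5 = 44.76052
Total PV = 28.40894 + 44.76052 = 73.16946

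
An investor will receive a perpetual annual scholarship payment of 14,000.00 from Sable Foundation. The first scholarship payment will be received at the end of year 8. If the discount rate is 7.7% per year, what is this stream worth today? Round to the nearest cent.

Value at end of year 7: C / r = 14,000.00 / 0.077 = 181,818.1818
Discount to today: PV = 181,818.1818 / (1 + 0.077)^7 = 181,818.1818 / 1.680776 = 108,175.12

108175.12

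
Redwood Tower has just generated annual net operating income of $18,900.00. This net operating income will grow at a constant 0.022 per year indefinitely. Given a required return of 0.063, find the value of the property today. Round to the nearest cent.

D₁ = D₀ × (1 + g) = $18,900.00 × 1.022 = $19,315.8000
Growing perpetuity: P = D₁ / (r − g) = $19,315.8000 / (0.063 − 0.022) = $471,117.07

$471117.07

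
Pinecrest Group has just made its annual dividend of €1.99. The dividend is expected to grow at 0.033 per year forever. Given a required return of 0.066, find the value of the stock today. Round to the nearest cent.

D₁ = D₀ × (1 + g) = €1.99 × 1.033 = €2.0557
Growing perpetuity: P = D₁ / (r − g) = €2.0557 / (0.066 − 0.033) = €62.29

€62.29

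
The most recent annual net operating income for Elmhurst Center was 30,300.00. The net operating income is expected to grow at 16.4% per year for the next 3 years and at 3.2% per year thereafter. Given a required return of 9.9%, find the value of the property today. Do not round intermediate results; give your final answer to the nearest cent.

656597.85

D_1 = 35269.20000
D_2 = 41053.34880
D_3 = 47786.09800
Terminal value at year 3: TV = D_3×(1+g_2)/(r−g_2) = 49315.25314/0.067 = 736048.55432
P_0 = D_1/(1+r)^1 + D_2/(1+r)^2 + D_3/(1+r)^3 + TV/(1+r)^3
    = 32092.08371 + 33990.15964 + 36000.49665 + 554515.11257 = 656597.85257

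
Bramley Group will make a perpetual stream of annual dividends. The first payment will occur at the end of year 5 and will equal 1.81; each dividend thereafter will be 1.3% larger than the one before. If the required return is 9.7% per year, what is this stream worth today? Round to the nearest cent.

Value at end of year 4: C₁ / (r − g) = 1.81 / (0.097 − 0.013) = 21.5476
Discount to today: PV = 21.5476 / (1 + 0.097)^4 = 21.5476 / 1.448193 = 14.88

14.88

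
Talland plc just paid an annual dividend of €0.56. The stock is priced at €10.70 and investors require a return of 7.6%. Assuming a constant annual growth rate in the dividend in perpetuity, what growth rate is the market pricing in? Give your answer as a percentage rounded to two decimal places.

2.25%

P = D₀(1+g)/(r−g) ⇒ P(r−g) = D₀(1+g) ⇒ g(P+D₀) = P·r − D₀
g = (P·r − D₀)/(P + D₀) = (€10.70×0.076 − €0.56) / (€10.70 + €0.56) = 0.022487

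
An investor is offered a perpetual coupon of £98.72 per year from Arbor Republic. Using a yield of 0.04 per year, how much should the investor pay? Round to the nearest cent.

Level perpetuity: PV = C / r = £98.72 / 0.04 = £2,468.00

£2468.00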